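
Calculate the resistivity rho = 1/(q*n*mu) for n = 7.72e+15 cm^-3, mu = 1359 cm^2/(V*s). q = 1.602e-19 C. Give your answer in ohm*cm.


Step 1: sigma = q * n * mu = 1.602e-19 * 7.72e+15 * 1359 = 1.68074e+00 S/cm
Step 2: rho = 1 / sigma = 1 / 1.68074e+00 = 0.595 ohm*cm

0.595


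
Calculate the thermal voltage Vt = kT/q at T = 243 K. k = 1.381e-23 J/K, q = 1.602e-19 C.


Step 1: kT = 1.381e-23 * 243 = 3.35583e-21 J
Step 2: Vt = kT/q = 3.35583e-21 / 1.602e-19
Step 3: Vt = 0.02095 V

0.02095


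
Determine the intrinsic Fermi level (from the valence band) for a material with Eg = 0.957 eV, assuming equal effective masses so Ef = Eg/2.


Step 1: For an intrinsic semiconductor, the Fermi level sits at midgap.
Step 2: Ef = Eg / 2 = 0.957 / 2 = 0.4785 eV

0.4785


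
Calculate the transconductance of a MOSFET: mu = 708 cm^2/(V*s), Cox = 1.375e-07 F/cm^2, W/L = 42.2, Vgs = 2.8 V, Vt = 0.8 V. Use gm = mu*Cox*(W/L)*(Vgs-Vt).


Step 1: Vov = Vgs - Vt = 2.8 - 0.8 = 2.0 V
Step 2: gm = mu * Cox * (W/L) * Vov
Step 3: gm = 708 * 1.375e-07 * 42.2 * 2.0 = 8.22e-03 S

8.22e-03


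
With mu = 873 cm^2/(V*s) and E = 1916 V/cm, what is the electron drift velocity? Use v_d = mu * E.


Step 1: v_d = mu * E
Step 2: v_d = 873 * 1916 = 1672668
Step 3: v_d = 1.67e+06 cm/s

1.67e+06


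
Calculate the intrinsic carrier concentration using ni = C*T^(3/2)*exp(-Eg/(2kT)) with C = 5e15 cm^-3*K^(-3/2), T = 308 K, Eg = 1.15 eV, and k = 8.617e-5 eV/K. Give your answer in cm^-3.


Step 1: Compute kT = 8.617e-5 * 308 = 0.02654036 eV
Step 2: Exponent = -Eg/(2kT) = -1.15/(2*0.02654036) = -21.66512
Step 3: T^(3/2) = 308^1.5 = 5405.38
Step 4: ni = 5e15 * 5405.38 * exp(-21.66512) = 1.05e+10 cm^-3

1.05e+10


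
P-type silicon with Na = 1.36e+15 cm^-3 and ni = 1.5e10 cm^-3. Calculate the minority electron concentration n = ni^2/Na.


Step 1: Majority hole concentration p ≈ Na = 1.36e+15 cm^-3
Step 2: n = ni^2 / Na = (1.5e10)^2 / 1.36e+15
Step 3: n = 1.65e+05 cm^-3

1.65e+05


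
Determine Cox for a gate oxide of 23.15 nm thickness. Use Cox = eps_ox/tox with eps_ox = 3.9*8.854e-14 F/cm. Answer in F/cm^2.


Step 1: eps_ox = 3.9 * 8.854e-14 = 3.45306e-13 F/cm
Step 2: tox in cm = 23.15 nm * 1e-7 = 2.3150e-06 cm
Step 3: Cox = 3.45306e-13 / 2.3150e-06 = 1.49e-07 F/cm^2

1.49e-07


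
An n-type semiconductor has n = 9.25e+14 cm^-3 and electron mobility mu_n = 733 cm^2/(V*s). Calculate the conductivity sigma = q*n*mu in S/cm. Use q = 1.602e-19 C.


Step 1: sigma = q * n * mu
Step 2: sigma = 1.602e-19 * 9.25e+14 * 733
Step 3: sigma = 1.086e-01 S/cm

1.086e-01


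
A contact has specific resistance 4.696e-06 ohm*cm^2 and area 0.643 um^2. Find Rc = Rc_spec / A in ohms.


Step 1: Convert area to cm^2: 0.643 um^2 = 6.4300e-09 cm^2
Step 2: Rc = Rc_spec / A = 4.696e-06 / 6.4300e-09
Step 3: Rc = 7.30e+02 ohms

7.30e+02


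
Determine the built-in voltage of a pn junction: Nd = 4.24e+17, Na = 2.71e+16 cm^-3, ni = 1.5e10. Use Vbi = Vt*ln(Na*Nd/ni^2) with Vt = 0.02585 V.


Step 1: Compute Na*Nd/ni^2 = 2.71e+16 * 4.24e+17 / (1.5e10)^2 = 5.1068e+13
Step 2: ln(5.1068e+13) = 31.5642
Step 3: Vbi = 0.02585 * 31.5642 = 0.816 V

0.816


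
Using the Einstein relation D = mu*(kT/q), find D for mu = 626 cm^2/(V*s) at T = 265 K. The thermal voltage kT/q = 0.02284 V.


Step 1: D = mu * (kT/q)
Step 2: D = 626 * 0.02284
Step 3: D = 14.3 cm^2/s

14.3


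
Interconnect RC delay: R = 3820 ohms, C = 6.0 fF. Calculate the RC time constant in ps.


Step 1: tau = R * C
Step 2: tau = 3820 * 6.0 fF = 3820 * 6.0e-15 F
Step 3: tau = 2.292e-11 s = 22.92 ps

22.92


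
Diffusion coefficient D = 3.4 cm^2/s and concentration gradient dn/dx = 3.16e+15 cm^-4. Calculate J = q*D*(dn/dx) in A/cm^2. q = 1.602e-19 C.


Step 1: J = q * D * (dn/dx)
Step 2: J = 1.602e-19 * 3.4 * 3.16e+15
Step 3: J = 1.72e-03 A/cm^2

1.72e-03


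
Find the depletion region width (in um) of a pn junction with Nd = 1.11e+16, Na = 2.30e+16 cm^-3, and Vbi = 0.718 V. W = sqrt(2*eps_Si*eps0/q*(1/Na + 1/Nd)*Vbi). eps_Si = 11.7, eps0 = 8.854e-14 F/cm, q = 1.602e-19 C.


Step 1: 1/Na + 1/Nd = 1/2.30e+16 + 1/1.11e+16 = 1.33568e-16
Step 2: 2*eps*eps0/q = 2*11.7*8.854e-14/1.602e-19 = 1.293281e+07
Step 3: W^2 = 1.293281e+07 * 1.33568e-16 * 0.718 = 1.24028e-09
Step 4: W = sqrt(1.24028e-09) = 3.522e-05 cm = 0.3522 um

0.3522


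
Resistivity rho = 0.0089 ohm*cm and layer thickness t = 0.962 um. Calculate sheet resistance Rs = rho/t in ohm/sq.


Step 1: Convert thickness to cm: t = 0.962 um = 9.6200e-05 cm
Step 2: Rs = rho / t = 0.0089 / 9.6200e-05
Step 3: Rs = 92.5 ohm/sq

92.5


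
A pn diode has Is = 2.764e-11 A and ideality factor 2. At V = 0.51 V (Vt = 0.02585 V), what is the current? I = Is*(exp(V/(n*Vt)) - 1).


Step 1: V/(n*Vt) = 0.51/(2*0.02585) = 9.8646
Step 2: exp(9.8646) = 1.9237e+04
Step 3: I = 2.764e-11 * (1.9237e+04 - 1) = 5.32e-07 A

5.32e-07


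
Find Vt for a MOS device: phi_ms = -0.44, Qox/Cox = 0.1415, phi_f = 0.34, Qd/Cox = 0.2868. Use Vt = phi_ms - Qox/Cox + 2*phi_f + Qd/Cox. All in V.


Step 1: Vt = phi_ms - Qox/Cox + 2*phi_f + Qd/Cox
Step 2: Vt = -0.44 - 0.1415 + 2*0.34 + 0.2868
Step 3: Vt = -0.44 - 0.1415 + 0.68 + 0.2868
Step 4: Vt = 0.3853 V

0.3853


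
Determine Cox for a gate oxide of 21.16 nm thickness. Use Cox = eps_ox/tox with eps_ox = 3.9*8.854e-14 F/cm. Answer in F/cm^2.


Step 1: eps_ox = 3.9 * 8.854e-14 = 3.45306e-13 F/cm
Step 2: tox in cm = 21.16 nm * 1e-7 = 2.1160e-06 cm
Step 3: Cox = 3.45306e-13 / 2.1160e-06 = 1.63e-07 F/cm^2

1.63e-07


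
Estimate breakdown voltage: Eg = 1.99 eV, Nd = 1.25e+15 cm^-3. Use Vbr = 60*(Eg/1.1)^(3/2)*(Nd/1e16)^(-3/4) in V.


Step 1: Eg/1.1 = 1.99/1.1 = 1.809091
Step 2: (Eg/1.1)^1.5 = 1.809091^1.5 = 2.433272
Step 3: (Nd/1e16)^(-0.75) = (0.125)^(-0.75) = 4.756828
Step 4: Vbr = 60 * 2.433272 * 4.756828 = 694.5 V

694.5


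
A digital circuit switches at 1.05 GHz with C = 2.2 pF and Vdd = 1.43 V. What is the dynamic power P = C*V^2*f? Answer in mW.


Step 1: V^2 = 1.43^2 = 2.0449 V^2
Step 2: P = C*V^2*f = 2.2e-12 F * 2.0449 * 1.05e9 Hz
Step 3: P = 4.723719e-03 W
Step 4: P = 4.724 mW

4.724


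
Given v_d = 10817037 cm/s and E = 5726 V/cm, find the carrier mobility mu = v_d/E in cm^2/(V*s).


Step 1: mu = v_d / E
Step 2: mu = 10817037 / 5726
Step 3: mu = 1889.11 cm^2/(V*s)

1889.11


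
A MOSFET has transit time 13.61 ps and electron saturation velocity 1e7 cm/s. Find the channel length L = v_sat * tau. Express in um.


Step 1: tau in seconds = 13.61 ps * 1e-12 = 1.3610e-11 s
Step 2: L = v_sat * tau = 1e7 * 1.3610e-11 = 1.3610e-04 cm
Step 3: L in um = 1.3610e-04 * 1e4 = 1.361 um

1.361


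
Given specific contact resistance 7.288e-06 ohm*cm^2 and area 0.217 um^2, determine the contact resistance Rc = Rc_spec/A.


Step 1: Convert area to cm^2: 0.217 um^2 = 2.1700e-09 cm^2
Step 2: Rc = Rc_spec / A = 7.288e-06 / 2.1700e-09
Step 3: Rc = 3.36e+03 ohms

3.36e+03


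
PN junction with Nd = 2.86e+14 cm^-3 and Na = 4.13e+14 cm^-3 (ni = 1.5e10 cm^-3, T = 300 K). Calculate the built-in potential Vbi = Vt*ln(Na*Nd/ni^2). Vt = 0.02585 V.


Step 1: Compute Na*Nd/ni^2 = 4.13e+14 * 2.86e+14 / (1.5e10)^2 = 5.2497e+08
Step 2: ln(5.2497e+08) = 20.0789
Step 3: Vbi = 0.02585 * 20.0789 = 0.519 V

0.519


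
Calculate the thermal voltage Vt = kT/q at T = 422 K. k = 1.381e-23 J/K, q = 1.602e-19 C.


Step 1: kT = 1.381e-23 * 422 = 5.82782e-21 J
Step 2: Vt = kT/q = 5.82782e-21 / 1.602e-19
Step 3: Vt = 0.03638 V

0.03638


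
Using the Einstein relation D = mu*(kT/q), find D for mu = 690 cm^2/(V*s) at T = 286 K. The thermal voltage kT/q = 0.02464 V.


Step 1: D = mu * (kT/q)
Step 2: D = 690 * 0.02464
Step 3: D = 17.0 cm^2/s

17.0


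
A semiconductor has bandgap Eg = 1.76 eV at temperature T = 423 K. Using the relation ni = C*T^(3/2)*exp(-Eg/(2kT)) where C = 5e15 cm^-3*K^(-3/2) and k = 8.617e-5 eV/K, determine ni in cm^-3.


Step 1: Compute kT = 8.617e-5 * 423 = 0.03644991 eV
Step 2: Exponent = -Eg/(2kT) = -1.76/(2*0.03644991) = -24.14272
Step 3: T^(3/2) = 423^1.5 = 8699.83
Step 4: ni = 5e15 * 8699.83 * exp(-24.14272) = 1.42e+09 cm^-3

1.42e+09


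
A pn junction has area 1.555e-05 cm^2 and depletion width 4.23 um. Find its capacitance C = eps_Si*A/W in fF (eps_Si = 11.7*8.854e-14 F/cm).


Step 1: eps_Si = 11.7 * 8.854e-14 = 1.035918e-12 F/cm
Step 2: W in cm = 4.23 * 1e-4 = 4.23e-04 cm
Step 3: C = 1.035918e-12 * 1.555e-05 / 4.23e-04 = 3.808162e-14 F
Step 4: C = 38.08 fF

38.08


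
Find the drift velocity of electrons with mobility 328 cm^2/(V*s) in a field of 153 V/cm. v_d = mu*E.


Step 1: v_d = mu * E
Step 2: v_d = 328 * 153 = 50184
Step 3: v_d = 5.02e+04 cm/s

5.02e+04


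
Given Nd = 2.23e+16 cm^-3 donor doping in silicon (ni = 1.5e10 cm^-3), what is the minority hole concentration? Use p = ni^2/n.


Step 1: Since Nd >> ni, n ≈ Nd = 2.23e+16 cm^-3
Step 2: p = ni^2 / n = (1.5e10)^2 / 2.23e+16
Step 3: p = 2.25e20 / 2.23e+16 = 1.01e+04 cm^-3

1.01e+04


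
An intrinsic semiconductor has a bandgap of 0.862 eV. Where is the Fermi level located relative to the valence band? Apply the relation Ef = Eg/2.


Step 1: For an intrinsic semiconductor, the Fermi level sits at midgap.
Step 2: Ef = Eg / 2 = 0.862 / 2 = 0.431 eV

0.431


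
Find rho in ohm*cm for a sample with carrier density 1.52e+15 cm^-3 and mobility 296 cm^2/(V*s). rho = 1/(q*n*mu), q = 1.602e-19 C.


Step 1: sigma = q * n * mu = 1.602e-19 * 1.52e+15 * 296 = 7.20772e-02 S/cm
Step 2: rho = 1 / sigma = 1 / 7.20772e-02 = 13.87 ohm*cm

13.87


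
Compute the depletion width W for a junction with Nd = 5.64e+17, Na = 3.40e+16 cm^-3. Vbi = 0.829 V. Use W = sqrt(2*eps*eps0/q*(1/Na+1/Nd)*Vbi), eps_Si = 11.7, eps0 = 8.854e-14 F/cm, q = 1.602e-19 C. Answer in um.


Step 1: 1/Na + 1/Nd = 1/3.40e+16 + 1/5.64e+17 = 3.11848e-17
Step 2: 2*eps*eps0/q = 2*11.7*8.854e-14/1.602e-19 = 1.293281e+07
Step 3: W^2 = 1.293281e+07 * 3.11848e-17 * 0.829 = 3.34342e-10
Step 4: W = sqrt(3.34342e-10) = 1.829e-05 cm = 0.1829 um

0.1829


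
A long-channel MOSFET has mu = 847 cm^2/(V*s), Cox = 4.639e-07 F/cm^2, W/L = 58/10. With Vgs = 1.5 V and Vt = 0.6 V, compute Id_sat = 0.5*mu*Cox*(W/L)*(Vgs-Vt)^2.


Step 1: Overdrive voltage Vov = Vgs - Vt = 1.5 - 0.6 = 0.9 V
Step 2: W/L = 58/10 = 5.8
Step 3: Id = 0.5 * 847 * 4.639e-07 * 5.8 * 0.9^2
Step 4: Id = 9.23e-04 A

9.23e-04


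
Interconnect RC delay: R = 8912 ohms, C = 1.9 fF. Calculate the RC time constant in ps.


Step 1: tau = R * C
Step 2: tau = 8912 * 1.9 fF = 8912 * 1.9e-15 F
Step 3: tau = 1.69328e-11 s = 16.9328 ps

16.9328


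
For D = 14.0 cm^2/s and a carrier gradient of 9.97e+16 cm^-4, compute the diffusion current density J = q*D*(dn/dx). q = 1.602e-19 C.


Step 1: J = q * D * (dn/dx)
Step 2: J = 1.602e-19 * 14.0 * 9.97e+16
Step 3: J = 2.24e-01 A/cm^2

2.24e-01


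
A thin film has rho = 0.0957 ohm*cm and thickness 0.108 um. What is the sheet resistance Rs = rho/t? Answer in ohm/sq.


Step 1: Convert thickness to cm: t = 0.108 um = 1.0800e-05 cm
Step 2: Rs = rho / t = 0.0957 / 1.0800e-05
Step 3: Rs = 8861.1 ohm/sq

8861.1


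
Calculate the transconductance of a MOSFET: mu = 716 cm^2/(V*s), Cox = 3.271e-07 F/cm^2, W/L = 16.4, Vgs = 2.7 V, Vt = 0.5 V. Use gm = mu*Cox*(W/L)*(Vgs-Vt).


Step 1: Vov = Vgs - Vt = 2.7 - 0.5 = 2.2 V
Step 2: gm = mu * Cox * (W/L) * Vov
Step 3: gm = 716 * 3.271e-07 * 16.4 * 2.2 = 8.45e-03 S

8.45e-03


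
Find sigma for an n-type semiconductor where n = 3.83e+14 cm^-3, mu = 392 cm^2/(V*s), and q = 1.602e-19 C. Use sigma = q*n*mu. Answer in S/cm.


Step 1: sigma = q * n * mu
Step 2: sigma = 1.602e-19 * 3.83e+14 * 392
Step 3: sigma = 2.405e-02 S/cm

2.405e-02


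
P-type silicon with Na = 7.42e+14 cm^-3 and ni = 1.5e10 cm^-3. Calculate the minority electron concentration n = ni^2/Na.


Step 1: Majority hole concentration p ≈ Na = 7.42e+14 cm^-3
Step 2: n = ni^2 / Na = (1.5e10)^2 / 7.42e+14
Step 3: n = 3.03e+05 cm^-3

3.03e+05


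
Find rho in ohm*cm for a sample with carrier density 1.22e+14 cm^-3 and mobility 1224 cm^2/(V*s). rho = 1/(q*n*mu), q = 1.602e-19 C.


Step 1: sigma = q * n * mu = 1.602e-19 * 1.22e+14 * 1224 = 2.39223e-02 S/cm
Step 2: rho = 1 / sigma = 1 / 2.39223e-02 = 41.8 ohm*cm

41.8


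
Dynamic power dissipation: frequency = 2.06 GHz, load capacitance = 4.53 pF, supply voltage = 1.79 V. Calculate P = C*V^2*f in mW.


Step 1: V^2 = 1.79^2 = 3.2041 V^2
Step 2: P = C*V^2*f = 4.53e-12 F * 3.2041 * 2.06e9 Hz
Step 3: P = 2.990002038e-02 W
Step 4: P = 29.9 mW

29.9


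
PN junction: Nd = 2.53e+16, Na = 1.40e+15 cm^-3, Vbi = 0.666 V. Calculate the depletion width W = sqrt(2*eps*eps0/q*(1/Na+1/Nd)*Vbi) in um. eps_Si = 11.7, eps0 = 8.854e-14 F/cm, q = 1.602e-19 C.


Step 1: 1/Na + 1/Nd = 1/1.40e+15 + 1/2.53e+16 = 7.53811e-16
Step 2: 2*eps*eps0/q = 2*11.7*8.854e-14/1.602e-19 = 1.293281e+07
Step 3: W^2 = 1.293281e+07 * 7.53811e-16 * 0.666 = 6.49276e-09
Step 4: W = sqrt(6.49276e-09) = 8.058e-05 cm = 0.8058 um

0.8058


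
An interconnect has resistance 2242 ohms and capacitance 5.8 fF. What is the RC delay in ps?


Step 1: tau = R * C
Step 2: tau = 2242 * 5.8 fF = 2242 * 5.8e-15 F
Step 3: tau = 1.30036e-11 s = 13.0036 ps

13.0036


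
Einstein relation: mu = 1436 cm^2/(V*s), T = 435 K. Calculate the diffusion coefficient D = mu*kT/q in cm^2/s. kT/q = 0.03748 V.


Step 1: D = mu * (kT/q)
Step 2: D = 1436 * 0.03748
Step 3: D = 53.82 cm^2/s

53.82


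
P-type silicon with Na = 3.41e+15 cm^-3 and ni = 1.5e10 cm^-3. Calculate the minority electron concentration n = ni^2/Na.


Step 1: Majority hole concentration p ≈ Na = 3.41e+15 cm^-3
Step 2: n = ni^2 / Na = (1.5e10)^2 / 3.41e+15
Step 3: n = 6.60e+04 cm^-3

6.60e+04


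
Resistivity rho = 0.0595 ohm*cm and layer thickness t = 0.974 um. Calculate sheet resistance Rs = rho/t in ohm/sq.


Step 1: Convert thickness to cm: t = 0.974 um = 9.7400e-05 cm
Step 2: Rs = rho / t = 0.0595 / 9.7400e-05
Step 3: Rs = 610.9 ohm/sq

610.9


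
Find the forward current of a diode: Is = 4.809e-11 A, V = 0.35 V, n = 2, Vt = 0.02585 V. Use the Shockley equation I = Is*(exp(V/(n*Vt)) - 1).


Step 1: V/(n*Vt) = 0.35/(2*0.02585) = 6.7698
Step 2: exp(6.7698) = 8.7114e+02
Step 3: I = 4.809e-11 * (8.7114e+02 - 1) = 4.18e-08 A

4.18e-08


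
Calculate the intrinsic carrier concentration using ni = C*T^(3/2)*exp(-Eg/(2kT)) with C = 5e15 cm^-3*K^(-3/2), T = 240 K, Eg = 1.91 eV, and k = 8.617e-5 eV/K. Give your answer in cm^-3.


Step 1: Compute kT = 8.617e-5 * 240 = 0.0206808 eV
Step 2: Exponent = -Eg/(2kT) = -1.91/(2*0.0206808) = -46.17810
Step 3: T^(3/2) = 240^1.5 = 3718.06
Step 4: ni = 5e15 * 3718.06 * exp(-46.17810) = 1.64e-01 cm^-3

1.64e-01


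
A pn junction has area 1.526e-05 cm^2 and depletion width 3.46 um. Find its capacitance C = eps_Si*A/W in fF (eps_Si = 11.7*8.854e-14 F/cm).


Step 1: eps_Si = 11.7 * 8.854e-14 = 1.035918e-12 F/cm
Step 2: W in cm = 3.46 * 1e-4 = 3.46e-04 cm
Step 3: C = 1.035918e-12 * 1.526e-05 / 3.46e-04 = 4.568818e-14 F
Step 4: C = 45.69 fF

45.69


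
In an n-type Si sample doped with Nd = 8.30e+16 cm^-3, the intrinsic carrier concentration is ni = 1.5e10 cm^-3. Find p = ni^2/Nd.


Step 1: Since Nd >> ni, n ≈ Nd = 8.30e+16 cm^-3
Step 2: p = ni^2 / n = (1.5e10)^2 / 8.30e+16
Step 3: p = 2.25e20 / 8.30e+16 = 2.71e+03 cm^-3

2.71e+03


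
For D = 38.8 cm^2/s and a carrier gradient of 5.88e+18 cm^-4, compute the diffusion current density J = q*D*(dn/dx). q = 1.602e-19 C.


Step 1: J = q * D * (dn/dx)
Step 2: J = 1.602e-19 * 38.8 * 5.88e+18
Step 3: J = 3.65e+01 A/cm^2

3.65e+01


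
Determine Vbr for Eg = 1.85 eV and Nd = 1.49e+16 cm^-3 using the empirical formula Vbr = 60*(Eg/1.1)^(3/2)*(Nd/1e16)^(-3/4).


Step 1: Eg/1.1 = 1.85/1.1 = 1.681818
Step 2: (Eg/1.1)^1.5 = 1.681818^1.5 = 2.181064
Step 3: (Nd/1e16)^(-0.75) = (1.49)^(-0.75) = 0.741499
Step 4: Vbr = 60 * 2.181064 * 0.741499 = 97.0 V

97.0


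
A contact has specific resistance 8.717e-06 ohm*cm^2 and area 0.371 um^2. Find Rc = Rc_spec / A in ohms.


Step 1: Convert area to cm^2: 0.371 um^2 = 3.7100e-09 cm^2
Step 2: Rc = Rc_spec / A = 8.717e-06 / 3.7100e-09
Step 3: Rc = 2.35e+03 ohms

2.35e+03


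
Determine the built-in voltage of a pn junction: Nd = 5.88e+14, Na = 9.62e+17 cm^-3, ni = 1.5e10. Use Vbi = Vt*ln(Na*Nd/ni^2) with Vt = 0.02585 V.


Step 1: Compute Na*Nd/ni^2 = 9.62e+17 * 5.88e+14 / (1.5e10)^2 = 2.5140e+12
Step 2: ln(2.5140e+12) = 28.5529
Step 3: Vbi = 0.02585 * 28.5529 = 0.738 V

0.738


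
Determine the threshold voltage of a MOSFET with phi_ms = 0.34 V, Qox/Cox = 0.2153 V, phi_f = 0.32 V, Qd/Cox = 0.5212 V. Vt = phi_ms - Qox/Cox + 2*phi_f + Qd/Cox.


Step 1: Vt = phi_ms - Qox/Cox + 2*phi_f + Qd/Cox
Step 2: Vt = 0.34 - 0.2153 + 2*0.32 + 0.5212
Step 3: Vt = 0.34 - 0.2153 + 0.64 + 0.5212
Step 4: Vt = 1.2859 V

1.2859


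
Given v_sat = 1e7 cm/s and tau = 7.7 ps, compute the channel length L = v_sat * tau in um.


Step 1: tau in seconds = 7.7 ps * 1e-12 = 7.7000e-12 s
Step 2: L = v_sat * tau = 1e7 * 7.7000e-12 = 7.7000e-05 cm
Step 3: L in um = 7.7000e-05 * 1e4 = 0.77 um

0.77


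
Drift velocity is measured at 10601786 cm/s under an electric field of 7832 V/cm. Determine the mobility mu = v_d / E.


Step 1: mu = v_d / E
Step 2: mu = 10601786 / 7832
Step 3: mu = 1353.65 cm^2/(V*s)

1353.65


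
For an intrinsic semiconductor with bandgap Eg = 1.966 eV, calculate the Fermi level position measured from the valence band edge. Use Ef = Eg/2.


Step 1: For an intrinsic semiconductor, the Fermi level sits at midgap.
Step 2: Ef = Eg / 2 = 1.966 / 2 = 0.983 eV

0.983


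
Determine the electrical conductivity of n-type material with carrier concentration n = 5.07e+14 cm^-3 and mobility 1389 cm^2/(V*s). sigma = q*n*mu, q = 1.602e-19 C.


Step 1: sigma = q * n * mu
Step 2: sigma = 1.602e-19 * 5.07e+14 * 1389
Step 3: sigma = 1.128e-01 S/cm

1.128e-01


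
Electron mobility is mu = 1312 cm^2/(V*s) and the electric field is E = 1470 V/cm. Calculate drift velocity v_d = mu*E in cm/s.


Step 1: v_d = mu * E
Step 2: v_d = 1312 * 1470 = 1928640
Step 3: v_d = 1.93e+06 cm/s

1.93e+06


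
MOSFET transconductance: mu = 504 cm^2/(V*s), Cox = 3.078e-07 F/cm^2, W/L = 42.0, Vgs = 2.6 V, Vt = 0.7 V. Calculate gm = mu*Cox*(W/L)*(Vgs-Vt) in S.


Step 1: Vov = Vgs - Vt = 2.6 - 0.7 = 1.9 V
Step 2: gm = mu * Cox * (W/L) * Vov
Step 3: gm = 504 * 3.078e-07 * 42.0 * 1.9 = 1.24e-02 S

1.24e-02


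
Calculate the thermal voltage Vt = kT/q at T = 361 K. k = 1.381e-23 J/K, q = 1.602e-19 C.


Step 1: kT = 1.381e-23 * 361 = 4.98541e-21 J
Step 2: Vt = kT/q = 4.98541e-21 / 1.602e-19
Step 3: Vt = 0.03112 V

0.03112


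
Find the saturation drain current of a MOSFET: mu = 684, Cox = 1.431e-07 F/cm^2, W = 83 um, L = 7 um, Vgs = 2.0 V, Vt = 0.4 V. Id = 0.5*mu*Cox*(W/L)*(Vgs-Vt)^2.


Step 1: Overdrive voltage Vov = Vgs - Vt = 2.0 - 0.4 = 1.6 V
Step 2: W/L = 83/7 = 11.8571
Step 3: Id = 0.5 * 684 * 1.431e-07 * 11.8571 * 1.6^2
Step 4: Id = 1.49e-03 A

1.49e-03


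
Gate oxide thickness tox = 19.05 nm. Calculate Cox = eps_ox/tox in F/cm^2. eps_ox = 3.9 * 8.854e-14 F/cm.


Step 1: eps_ox = 3.9 * 8.854e-14 = 3.45306e-13 F/cm
Step 2: tox in cm = 19.05 nm * 1e-7 = 1.9050e-06 cm
Step 3: Cox = 3.45306e-13 / 1.9050e-06 = 1.81e-07 F/cm^2

1.81e-07


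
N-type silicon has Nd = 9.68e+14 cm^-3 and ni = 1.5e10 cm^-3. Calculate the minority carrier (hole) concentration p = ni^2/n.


Step 1: Since Nd >> ni, n ≈ Nd = 9.68e+14 cm^-3
Step 2: p = ni^2 / n = (1.5e10)^2 / 9.68e+14
Step 3: p = 2.25e20 / 9.68e+14 = 2.32e+05 cm^-3

2.32e+05


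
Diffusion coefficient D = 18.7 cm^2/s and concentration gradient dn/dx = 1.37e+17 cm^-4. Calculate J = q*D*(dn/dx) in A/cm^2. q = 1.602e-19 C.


Step 1: J = q * D * (dn/dx)
Step 2: J = 1.602e-19 * 18.7 * 1.37e+17
Step 3: J = 4.10e-01 A/cm^2

4.10e-01


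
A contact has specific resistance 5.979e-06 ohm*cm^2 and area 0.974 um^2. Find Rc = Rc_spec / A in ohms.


Step 1: Convert area to cm^2: 0.974 um^2 = 9.7400e-09 cm^2
Step 2: Rc = Rc_spec / A = 5.979e-06 / 9.7400e-09
Step 3: Rc = 6.14e+02 ohms

6.14e+02


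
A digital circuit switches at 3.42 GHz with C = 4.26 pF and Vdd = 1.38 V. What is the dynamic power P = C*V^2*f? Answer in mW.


Step 1: V^2 = 1.38^2 = 1.9044 V^2
Step 2: P = C*V^2*f = 4.26e-12 F * 1.9044 * 3.42e9 Hz
Step 3: P = 2.774558448e-02 W
Step 4: P = 27.746 mW

27.746


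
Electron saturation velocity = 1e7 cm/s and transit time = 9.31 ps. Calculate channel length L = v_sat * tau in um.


Step 1: tau in seconds = 9.31 ps * 1e-12 = 9.3100e-12 s
Step 2: L = v_sat * tau = 1e7 * 9.3100e-12 = 9.3100e-05 cm
Step 3: L in um = 9.3100e-05 * 1e4 = 0.931 um

0.931


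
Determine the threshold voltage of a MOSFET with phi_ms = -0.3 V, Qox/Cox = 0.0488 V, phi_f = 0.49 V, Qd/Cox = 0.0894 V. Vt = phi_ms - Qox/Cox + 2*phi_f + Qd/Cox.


Step 1: Vt = phi_ms - Qox/Cox + 2*phi_f + Qd/Cox
Step 2: Vt = -0.3 - 0.0488 + 2*0.49 + 0.0894
Step 3: Vt = -0.3 - 0.0488 + 0.98 + 0.0894
Step 4: Vt = 0.7206 V

0.7206


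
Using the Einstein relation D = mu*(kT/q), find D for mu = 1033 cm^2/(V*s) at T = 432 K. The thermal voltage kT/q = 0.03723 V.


Step 1: D = mu * (kT/q)
Step 2: D = 1033 * 0.03723
Step 3: D = 38.46 cm^2/s

38.46


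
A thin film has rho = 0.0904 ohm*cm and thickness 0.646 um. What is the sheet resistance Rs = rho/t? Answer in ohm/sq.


Step 1: Convert thickness to cm: t = 0.646 um = 6.4600e-05 cm
Step 2: Rs = rho / t = 0.0904 / 6.4600e-05
Step 3: Rs = 1399.4 ohm/sq

1399.4


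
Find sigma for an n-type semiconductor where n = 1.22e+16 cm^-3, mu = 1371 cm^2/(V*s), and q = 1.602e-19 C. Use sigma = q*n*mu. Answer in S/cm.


Step 1: sigma = q * n * mu
Step 2: sigma = 1.602e-19 * 1.22e+16 * 1371
Step 3: sigma = 2.680e+00 S/cm

2.680e+00


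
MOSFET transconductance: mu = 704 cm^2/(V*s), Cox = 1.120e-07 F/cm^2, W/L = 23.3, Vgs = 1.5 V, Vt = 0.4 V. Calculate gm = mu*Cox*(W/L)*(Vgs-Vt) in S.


Step 1: Vov = Vgs - Vt = 1.5 - 0.4 = 1.1 V
Step 2: gm = mu * Cox * (W/L) * Vov
Step 3: gm = 704 * 1.120e-07 * 23.3 * 1.1 = 2.02e-03 S

2.02e-03


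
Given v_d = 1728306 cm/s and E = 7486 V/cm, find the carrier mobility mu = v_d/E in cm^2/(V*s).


Step 1: mu = v_d / E
Step 2: mu = 1728306 / 7486
Step 3: mu = 230.87 cm^2/(V*s)

230.87


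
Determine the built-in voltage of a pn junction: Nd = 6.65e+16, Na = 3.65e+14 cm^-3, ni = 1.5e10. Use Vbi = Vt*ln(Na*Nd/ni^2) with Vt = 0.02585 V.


Step 1: Compute Na*Nd/ni^2 = 3.65e+14 * 6.65e+16 / (1.5e10)^2 = 1.0788e+11
Step 2: ln(1.0788e+11) = 25.4043
Step 3: Vbi = 0.02585 * 25.4043 = 0.657 V

0.657


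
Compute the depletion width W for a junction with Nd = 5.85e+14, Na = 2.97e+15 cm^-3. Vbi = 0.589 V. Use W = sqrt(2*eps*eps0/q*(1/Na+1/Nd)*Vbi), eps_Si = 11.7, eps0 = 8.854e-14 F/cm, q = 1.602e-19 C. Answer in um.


Step 1: 1/Na + 1/Nd = 1/2.97e+15 + 1/5.85e+14 = 2.04610e-15
Step 2: 2*eps*eps0/q = 2*11.7*8.854e-14/1.602e-19 = 1.293281e+07
Step 3: W^2 = 1.293281e+07 * 2.04610e-15 * 0.589 = 1.55860e-08
Step 4: W = sqrt(1.55860e-08) = 1.248e-04 cm = 1.248 um

1.248


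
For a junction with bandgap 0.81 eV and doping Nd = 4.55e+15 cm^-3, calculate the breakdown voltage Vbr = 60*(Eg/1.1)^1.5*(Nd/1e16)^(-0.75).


Step 1: Eg/1.1 = 0.81/1.1 = 0.736364
Step 2: (Eg/1.1)^1.5 = 0.736364^1.5 = 0.631886
Step 3: (Nd/1e16)^(-0.75) = (0.455)^(-0.75) = 1.805059
Step 4: Vbr = 60 * 0.631886 * 1.805059 = 68.4 V

68.4


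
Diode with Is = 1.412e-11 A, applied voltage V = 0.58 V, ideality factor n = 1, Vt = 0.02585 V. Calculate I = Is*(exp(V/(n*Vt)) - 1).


Step 1: V/(n*Vt) = 0.58/(1*0.02585) = 22.4371
Step 2: exp(22.4371) = 5.5502e+09
Step 3: I = 1.412e-11 * (5.5502e+09 - 1) = 7.84e-02 A

7.84e-02


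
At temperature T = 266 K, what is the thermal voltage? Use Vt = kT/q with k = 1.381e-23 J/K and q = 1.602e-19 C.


Step 1: kT = 1.381e-23 * 266 = 3.67346e-21 J
Step 2: Vt = kT/q = 3.67346e-21 / 1.602e-19
Step 3: Vt = 0.02293 V

0.02293


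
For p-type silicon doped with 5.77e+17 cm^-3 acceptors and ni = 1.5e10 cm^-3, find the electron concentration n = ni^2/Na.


Step 1: Majority hole concentration p ≈ Na = 5.77e+17 cm^-3
Step 2: n = ni^2 / Na = (1.5e10)^2 / 5.77e+17
Step 3: n = 3.90e+02 cm^-3

3.90e+02


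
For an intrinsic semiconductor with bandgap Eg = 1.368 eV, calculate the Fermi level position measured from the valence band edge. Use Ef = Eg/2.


Step 1: For an intrinsic semiconductor, the Fermi level sits at midgap.
Step 2: Ef = Eg / 2 = 1.368 / 2 = 0.684 eV

0.684


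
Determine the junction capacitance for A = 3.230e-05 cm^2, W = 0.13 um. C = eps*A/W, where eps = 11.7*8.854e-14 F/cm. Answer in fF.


Step 1: eps_Si = 11.7 * 8.854e-14 = 1.035918e-12 F/cm
Step 2: W in cm = 0.13 * 1e-4 = 1.30e-05 cm
Step 3: C = 1.035918e-12 * 3.230e-05 / 1.30e-05 = 2.573858e-12 F
Step 4: C = 2573.86 fF

2573.86


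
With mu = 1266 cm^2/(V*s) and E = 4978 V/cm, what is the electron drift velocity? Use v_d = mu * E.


Step 1: v_d = mu * E
Step 2: v_d = 1266 * 4978 = 6302148
Step 3: v_d = 6.30e+06 cm/s

6.30e+06


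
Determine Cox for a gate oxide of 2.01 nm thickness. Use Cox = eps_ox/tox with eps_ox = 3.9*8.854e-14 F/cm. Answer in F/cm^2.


Step 1: eps_ox = 3.9 * 8.854e-14 = 3.45306e-13 F/cm
Step 2: tox in cm = 2.01 nm * 1e-7 = 2.0100e-07 cm
Step 3: Cox = 3.45306e-13 / 2.0100e-07 = 1.72e-06 F/cm^2

1.72e-06


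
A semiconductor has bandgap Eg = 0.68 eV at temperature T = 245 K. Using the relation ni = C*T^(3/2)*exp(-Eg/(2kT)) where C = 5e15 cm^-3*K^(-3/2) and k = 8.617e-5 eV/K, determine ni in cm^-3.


Step 1: Compute kT = 8.617e-5 * 245 = 0.02111165 eV
Step 2: Exponent = -Eg/(2kT) = -0.68/(2*0.02111165) = -16.10485
Step 3: T^(3/2) = 245^1.5 = 3834.86
Step 4: ni = 5e15 * 3834.86 * exp(-16.10485) = 1.94e+12 cm^-3

1.94e+12


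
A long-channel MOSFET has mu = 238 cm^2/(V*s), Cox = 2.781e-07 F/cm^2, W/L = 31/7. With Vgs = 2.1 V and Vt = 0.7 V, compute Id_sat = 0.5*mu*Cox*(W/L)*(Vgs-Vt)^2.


Step 1: Overdrive voltage Vov = Vgs - Vt = 2.1 - 0.7 = 1.4 V
Step 2: W/L = 31/7 = 4.42857
Step 3: Id = 0.5 * 238 * 2.781e-07 * 4.42857 * 1.4^2
Step 4: Id = 2.87e-04 A

2.87e-04


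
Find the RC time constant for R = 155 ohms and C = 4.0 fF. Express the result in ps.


Step 1: tau = R * C
Step 2: tau = 155 * 4.0 fF = 155 * 4.0e-15 F
Step 3: tau = 6.2e-13 s = 0.62 ps

0.62


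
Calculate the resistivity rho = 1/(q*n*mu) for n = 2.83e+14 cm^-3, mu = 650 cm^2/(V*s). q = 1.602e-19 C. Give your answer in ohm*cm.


Step 1: sigma = q * n * mu = 1.602e-19 * 2.83e+14 * 650 = 2.94688e-02 S/cm
Step 2: rho = 1 / sigma = 1 / 2.94688e-02 = 33.93 ohm*cm

33.93


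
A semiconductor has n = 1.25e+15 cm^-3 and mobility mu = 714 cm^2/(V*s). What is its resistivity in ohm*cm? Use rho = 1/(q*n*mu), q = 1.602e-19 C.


Step 1: sigma = q * n * mu = 1.602e-19 * 1.25e+15 * 714 = 1.42979e-01 S/cm
Step 2: rho = 1 / sigma = 1 / 1.42979e-01 = 6.994 ohm*cm

6.994


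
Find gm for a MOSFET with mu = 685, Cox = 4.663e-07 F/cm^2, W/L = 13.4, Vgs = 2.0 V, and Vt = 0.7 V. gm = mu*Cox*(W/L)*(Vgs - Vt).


Step 1: Vov = Vgs - Vt = 2.0 - 0.7 = 1.3 V
Step 2: gm = mu * Cox * (W/L) * Vov
Step 3: gm = 685 * 4.663e-07 * 13.4 * 1.3 = 5.56e-03 S

5.56e-03


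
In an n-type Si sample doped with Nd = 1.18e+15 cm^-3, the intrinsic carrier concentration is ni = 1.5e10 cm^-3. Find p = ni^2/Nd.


Step 1: Since Nd >> ni, n ≈ Nd = 1.18e+15 cm^-3
Step 2: p = ni^2 / n = (1.5e10)^2 / 1.18e+15
Step 3: p = 2.25e20 / 1.18e+15 = 1.91e+05 cm^-3

1.91e+05


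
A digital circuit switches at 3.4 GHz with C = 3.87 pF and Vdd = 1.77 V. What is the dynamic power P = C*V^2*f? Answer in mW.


Step 1: V^2 = 1.77^2 = 3.1329 V^2
Step 2: P = C*V^2*f = 3.87e-12 F * 3.1329 * 3.4e9 Hz
Step 3: P = 4.12226982e-02 W
Step 4: P = 41.223 mW

41.223


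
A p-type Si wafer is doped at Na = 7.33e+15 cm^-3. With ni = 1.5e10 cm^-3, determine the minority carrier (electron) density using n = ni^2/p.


Step 1: Majority hole concentration p ≈ Na = 7.33e+15 cm^-3
Step 2: n = ni^2 / Na = (1.5e10)^2 / 7.33e+15
Step 3: n = 3.07e+04 cm^-3

3.07e+04


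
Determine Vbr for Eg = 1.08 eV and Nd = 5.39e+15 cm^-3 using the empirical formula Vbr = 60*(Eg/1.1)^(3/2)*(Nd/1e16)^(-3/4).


Step 1: Eg/1.1 = 1.08/1.1 = 0.981818
Step 2: (Eg/1.1)^1.5 = 0.981818^1.5 = 0.972851
Step 3: (Nd/1e16)^(-0.75) = (0.539)^(-0.75) = 1.589675
Step 4: Vbr = 60 * 0.972851 * 1.589675 = 92.8 V

92.8


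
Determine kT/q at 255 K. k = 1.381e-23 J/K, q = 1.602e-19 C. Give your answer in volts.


Step 1: kT = 1.381e-23 * 255 = 3.52155e-21 J
Step 2: Vt = kT/q = 3.52155e-21 / 1.602e-19
Step 3: Vt = 0.02198 V

0.02198


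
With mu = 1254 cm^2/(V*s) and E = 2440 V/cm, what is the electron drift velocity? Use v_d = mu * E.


Step 1: v_d = mu * E
Step 2: v_d = 1254 * 2440 = 3059760
Step 3: v_d = 3.06e+06 cm/s

3.06e+06


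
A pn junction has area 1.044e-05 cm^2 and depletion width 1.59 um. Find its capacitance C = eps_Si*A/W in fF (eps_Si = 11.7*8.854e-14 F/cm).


Step 1: eps_Si = 11.7 * 8.854e-14 = 1.035918e-12 F/cm
Step 2: W in cm = 1.59 * 1e-4 = 1.59e-04 cm
Step 3: C = 1.035918e-12 * 1.044e-05 / 1.59e-04 = 6.801877e-14 F
Step 4: C = 68.02 fF

68.02


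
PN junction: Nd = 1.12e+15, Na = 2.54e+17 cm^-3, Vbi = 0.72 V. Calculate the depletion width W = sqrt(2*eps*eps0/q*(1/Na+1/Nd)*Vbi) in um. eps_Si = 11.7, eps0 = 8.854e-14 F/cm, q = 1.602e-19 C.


Step 1: 1/Na + 1/Nd = 1/2.54e+17 + 1/1.12e+15 = 8.96794e-16
Step 2: 2*eps*eps0/q = 2*11.7*8.854e-14/1.602e-19 = 1.293281e+07
Step 3: W^2 = 1.293281e+07 * 8.96794e-16 * 0.72 = 8.35061e-09
Step 4: W = sqrt(8.35061e-09) = 9.138e-05 cm = 0.9138 um

0.9138


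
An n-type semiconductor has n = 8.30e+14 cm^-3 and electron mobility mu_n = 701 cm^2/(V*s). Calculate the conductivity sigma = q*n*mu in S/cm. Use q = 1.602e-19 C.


Step 1: sigma = q * n * mu
Step 2: sigma = 1.602e-19 * 8.30e+14 * 701
Step 3: sigma = 9.321e-02 S/cm

9.321e-02


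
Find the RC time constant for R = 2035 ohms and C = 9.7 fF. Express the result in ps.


Step 1: tau = R * C
Step 2: tau = 2035 * 9.7 fF = 2035 * 9.7e-15 F
Step 3: tau = 1.97395e-11 s = 19.7395 ps

19.7395


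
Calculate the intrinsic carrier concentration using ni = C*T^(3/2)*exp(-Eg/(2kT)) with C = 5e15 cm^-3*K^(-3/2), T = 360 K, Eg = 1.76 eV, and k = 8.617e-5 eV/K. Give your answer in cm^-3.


Step 1: Compute kT = 8.617e-5 * 360 = 0.0310212 eV
Step 2: Exponent = -Eg/(2kT) = -1.76/(2*0.0310212) = -28.36770
Step 3: T^(3/2) = 360^1.5 = 6830.52
Step 4: ni = 5e15 * 6830.52 * exp(-28.36770) = 1.63e+07 cm^-3

1.63e+07


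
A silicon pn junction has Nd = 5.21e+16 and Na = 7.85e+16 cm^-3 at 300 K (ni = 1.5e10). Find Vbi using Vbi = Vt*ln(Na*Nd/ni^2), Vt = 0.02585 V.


Step 1: Compute Na*Nd/ni^2 = 7.85e+16 * 5.21e+16 / (1.5e10)^2 = 1.8177e+13
Step 2: ln(1.8177e+13) = 30.5312
Step 3: Vbi = 0.02585 * 30.5312 = 0.789 V

0.789


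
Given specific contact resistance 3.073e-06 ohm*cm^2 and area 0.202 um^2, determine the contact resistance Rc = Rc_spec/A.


Step 1: Convert area to cm^2: 0.202 um^2 = 2.0200e-09 cm^2
Step 2: Rc = Rc_spec / A = 3.073e-06 / 2.0200e-09
Step 3: Rc = 1.52e+03 ohms

1.52e+03


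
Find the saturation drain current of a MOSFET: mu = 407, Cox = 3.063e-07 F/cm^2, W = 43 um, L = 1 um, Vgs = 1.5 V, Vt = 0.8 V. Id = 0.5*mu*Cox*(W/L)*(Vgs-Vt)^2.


Step 1: Overdrive voltage Vov = Vgs - Vt = 1.5 - 0.8 = 0.7 V
Step 2: W/L = 43/1 = 43
Step 3: Id = 0.5 * 407 * 3.063e-07 * 43 * 0.7^2
Step 4: Id = 1.31e-03 A

1.31e-03


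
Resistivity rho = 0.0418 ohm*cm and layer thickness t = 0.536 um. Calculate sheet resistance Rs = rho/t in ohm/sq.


Step 1: Convert thickness to cm: t = 0.536 um = 5.3600e-05 cm
Step 2: Rs = rho / t = 0.0418 / 5.3600e-05
Step 3: Rs = 779.9 ohm/sq

779.9


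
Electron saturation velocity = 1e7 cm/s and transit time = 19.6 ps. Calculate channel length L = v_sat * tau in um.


Step 1: tau in seconds = 19.6 ps * 1e-12 = 1.9600e-11 s
Step 2: L = v_sat * tau = 1e7 * 1.9600e-11 = 1.9600e-04 cm
Step 3: L in um = 1.9600e-04 * 1e4 = 1.96 um

1.96


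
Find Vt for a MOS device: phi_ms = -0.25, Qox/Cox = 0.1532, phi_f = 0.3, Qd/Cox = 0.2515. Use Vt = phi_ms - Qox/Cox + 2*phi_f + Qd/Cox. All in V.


Step 1: Vt = phi_ms - Qox/Cox + 2*phi_f + Qd/Cox
Step 2: Vt = -0.25 - 0.1532 + 2*0.3 + 0.2515
Step 3: Vt = -0.25 - 0.1532 + 0.6 + 0.2515
Step 4: Vt = 0.4483 V

0.4483


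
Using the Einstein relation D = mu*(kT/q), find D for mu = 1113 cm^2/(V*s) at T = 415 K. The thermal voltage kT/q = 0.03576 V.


Step 1: D = mu * (kT/q)
Step 2: D = 1113 * 0.03576
Step 3: D = 39.8 cm^2/s

39.8


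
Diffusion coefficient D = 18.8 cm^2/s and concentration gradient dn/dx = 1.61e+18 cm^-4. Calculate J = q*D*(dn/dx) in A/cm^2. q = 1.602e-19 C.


Step 1: J = q * D * (dn/dx)
Step 2: J = 1.602e-19 * 18.8 * 1.61e+18
Step 3: J = 4.85e+00 A/cm^2

4.85e+00


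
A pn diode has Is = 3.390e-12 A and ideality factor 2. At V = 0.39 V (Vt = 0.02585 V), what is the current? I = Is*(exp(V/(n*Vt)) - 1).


Step 1: V/(n*Vt) = 0.39/(2*0.02585) = 7.5435
Step 2: exp(7.5435) = 1.8884e+03
Step 3: I = 3.390e-12 * (1.8884e+03 - 1) = 6.40e-09 A

6.40e-09


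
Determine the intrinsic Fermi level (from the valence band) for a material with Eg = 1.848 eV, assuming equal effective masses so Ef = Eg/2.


Step 1: For an intrinsic semiconductor, the Fermi level sits at midgap.
Step 2: Ef = Eg / 2 = 1.848 / 2 = 0.924 eV

0.924


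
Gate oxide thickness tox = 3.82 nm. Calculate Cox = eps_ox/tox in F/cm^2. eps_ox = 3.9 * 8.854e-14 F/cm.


Step 1: eps_ox = 3.9 * 8.854e-14 = 3.45306e-13 F/cm
Step 2: tox in cm = 3.82 nm * 1e-7 = 3.8200e-07 cm
Step 3: Cox = 3.45306e-13 / 3.8200e-07 = 9.04e-07 F/cm^2

9.04e-07


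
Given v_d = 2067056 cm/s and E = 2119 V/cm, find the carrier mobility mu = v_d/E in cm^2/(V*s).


Step 1: mu = v_d / E
Step 2: mu = 2067056 / 2119
Step 3: mu = 975.49 cm^2/(V*s)

975.49


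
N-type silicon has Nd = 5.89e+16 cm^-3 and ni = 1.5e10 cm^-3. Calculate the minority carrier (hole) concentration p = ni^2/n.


Step 1: Since Nd >> ni, n ≈ Nd = 5.89e+16 cm^-3
Step 2: p = ni^2 / n = (1.5e10)^2 / 5.89e+16
Step 3: p = 2.25e20 / 5.89e+16 = 3.82e+03 cm^-3

3.82e+03


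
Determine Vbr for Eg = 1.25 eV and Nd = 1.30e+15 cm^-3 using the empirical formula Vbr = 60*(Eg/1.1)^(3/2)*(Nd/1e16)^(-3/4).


Step 1: Eg/1.1 = 1.25/1.1 = 1.136364
Step 2: (Eg/1.1)^1.5 = 1.136364^1.5 = 1.211368
Step 3: (Nd/1e16)^(-0.75) = (0.13)^(-0.75) = 4.618942
Step 4: Vbr = 60 * 1.211368 * 4.618942 = 335.7 V

335.7


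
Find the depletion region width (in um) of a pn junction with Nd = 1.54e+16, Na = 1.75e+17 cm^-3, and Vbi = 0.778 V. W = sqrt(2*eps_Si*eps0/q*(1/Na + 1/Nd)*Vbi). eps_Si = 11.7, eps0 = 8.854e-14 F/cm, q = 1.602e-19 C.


Step 1: 1/Na + 1/Nd = 1/1.75e+17 + 1/1.54e+16 = 7.06494e-17
Step 2: 2*eps*eps0/q = 2*11.7*8.854e-14/1.602e-19 = 1.293281e+07
Step 3: W^2 = 1.293281e+07 * 7.06494e-17 * 0.778 = 7.10855e-10
Step 4: W = sqrt(7.10855e-10) = 2.666e-05 cm = 0.2666 um

0.2666


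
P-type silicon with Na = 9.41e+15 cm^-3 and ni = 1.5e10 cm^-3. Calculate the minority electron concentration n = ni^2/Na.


Step 1: Majority hole concentration p ≈ Na = 9.41e+15 cm^-3
Step 2: n = ni^2 / Na = (1.5e10)^2 / 9.41e+15
Step 3: n = 2.39e+04 cm^-3

2.39e+04


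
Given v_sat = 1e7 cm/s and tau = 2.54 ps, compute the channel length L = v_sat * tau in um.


Step 1: tau in seconds = 2.54 ps * 1e-12 = 2.5400e-12 s
Step 2: L = v_sat * tau = 1e7 * 2.5400e-12 = 2.5400e-05 cm
Step 3: L in um = 2.5400e-05 * 1e4 = 0.254 um

0.254


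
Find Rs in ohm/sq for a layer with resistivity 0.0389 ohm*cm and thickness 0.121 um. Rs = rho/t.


Step 1: Convert thickness to cm: t = 0.121 um = 1.2100e-05 cm
Step 2: Rs = rho / t = 0.0389 / 1.2100e-05
Step 3: Rs = 3214.9 ohm/sq

3214.9


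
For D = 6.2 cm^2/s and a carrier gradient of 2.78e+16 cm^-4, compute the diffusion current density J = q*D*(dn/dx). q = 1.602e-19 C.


Step 1: J = q * D * (dn/dx)
Step 2: J = 1.602e-19 * 6.2 * 2.78e+16
Step 3: J = 2.76e-02 A/cm^2

2.76e-02


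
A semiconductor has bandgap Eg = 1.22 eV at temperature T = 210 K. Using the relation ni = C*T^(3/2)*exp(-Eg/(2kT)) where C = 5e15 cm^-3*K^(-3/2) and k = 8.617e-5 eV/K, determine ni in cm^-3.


Step 1: Compute kT = 8.617e-5 * 210 = 0.0180957 eV
Step 2: Exponent = -Eg/(2kT) = -1.22/(2*0.0180957) = -33.70967
Step 3: T^(3/2) = 210^1.5 = 3043.19
Step 4: ni = 5e15 * 3043.19 * exp(-33.70967) = 3.49e+04 cm^-3

3.49e+04


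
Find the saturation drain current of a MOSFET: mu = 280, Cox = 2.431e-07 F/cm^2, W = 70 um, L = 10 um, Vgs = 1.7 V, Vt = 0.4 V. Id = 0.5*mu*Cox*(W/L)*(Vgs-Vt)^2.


Step 1: Overdrive voltage Vov = Vgs - Vt = 1.7 - 0.4 = 1.3 V
Step 2: W/L = 70/10 = 7
Step 3: Id = 0.5 * 280 * 2.431e-07 * 7 * 1.3^2
Step 4: Id = 4.03e-04 A

4.03e-04


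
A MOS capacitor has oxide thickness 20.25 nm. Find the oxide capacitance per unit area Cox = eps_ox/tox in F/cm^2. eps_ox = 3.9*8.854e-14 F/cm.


Step 1: eps_ox = 3.9 * 8.854e-14 = 3.45306e-13 F/cm
Step 2: tox in cm = 20.25 nm * 1e-7 = 2.0250e-06 cm
Step 3: Cox = 3.45306e-13 / 2.0250e-06 = 1.71e-07 F/cm^2

1.71e-07


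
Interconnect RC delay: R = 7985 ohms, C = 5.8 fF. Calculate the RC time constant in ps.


Step 1: tau = R * C
Step 2: tau = 7985 * 5.8 fF = 7985 * 5.8e-15 F
Step 3: tau = 4.6313e-11 s = 46.313 ps

46.313


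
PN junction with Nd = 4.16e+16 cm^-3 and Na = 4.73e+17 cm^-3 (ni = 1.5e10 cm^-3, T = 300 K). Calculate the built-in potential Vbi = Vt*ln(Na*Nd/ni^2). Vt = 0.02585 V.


Step 1: Compute Na*Nd/ni^2 = 4.73e+17 * 4.16e+16 / (1.5e10)^2 = 8.7452e+13
Step 2: ln(8.7452e+13) = 32.1021
Step 3: Vbi = 0.02585 * 32.1021 = 0.83 V

0.83


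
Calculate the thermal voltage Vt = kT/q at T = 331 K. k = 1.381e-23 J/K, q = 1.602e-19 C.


Step 1: kT = 1.381e-23 * 331 = 4.57111e-21 J
Step 2: Vt = kT/q = 4.57111e-21 / 1.602e-19
Step 3: Vt = 0.02853 V

0.02853


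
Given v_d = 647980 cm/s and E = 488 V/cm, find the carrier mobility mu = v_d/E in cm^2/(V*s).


Step 1: mu = v_d / E
Step 2: mu = 647980 / 488
Step 3: mu = 1327.83 cm^2/(V*s)

1327.83


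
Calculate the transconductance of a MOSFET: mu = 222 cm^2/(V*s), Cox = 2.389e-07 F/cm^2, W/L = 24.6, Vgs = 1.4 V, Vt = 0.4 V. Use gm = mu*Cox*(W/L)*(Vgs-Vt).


Step 1: Vov = Vgs - Vt = 1.4 - 0.4 = 1.0 V
Step 2: gm = mu * Cox * (W/L) * Vov
Step 3: gm = 222 * 2.389e-07 * 24.6 * 1.0 = 1.30e-03 S

1.30e-03


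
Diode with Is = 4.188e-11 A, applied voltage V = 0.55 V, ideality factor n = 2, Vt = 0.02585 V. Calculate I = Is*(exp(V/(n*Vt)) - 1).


Step 1: V/(n*Vt) = 0.55/(2*0.02585) = 10.6383
Step 2: exp(10.6383) = 4.1702e+04
Step 3: I = 4.188e-11 * (4.1702e+04 - 1) = 1.75e-06 A

1.75e-06


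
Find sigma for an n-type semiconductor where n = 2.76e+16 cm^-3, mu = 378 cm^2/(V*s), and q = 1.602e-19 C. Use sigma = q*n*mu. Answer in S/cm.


Step 1: sigma = q * n * mu
Step 2: sigma = 1.602e-19 * 2.76e+16 * 378
Step 3: sigma = 1.671e+00 S/cm

1.671e+00


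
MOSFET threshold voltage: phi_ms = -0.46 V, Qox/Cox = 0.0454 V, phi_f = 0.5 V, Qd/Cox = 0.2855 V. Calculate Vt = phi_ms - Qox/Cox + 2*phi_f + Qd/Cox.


Step 1: Vt = phi_ms - Qox/Cox + 2*phi_f + Qd/Cox
Step 2: Vt = -0.46 - 0.0454 + 2*0.5 + 0.2855
Step 3: Vt = -0.46 - 0.0454 + 1.0 + 0.2855
Step 4: Vt = 0.7801 V

0.7801


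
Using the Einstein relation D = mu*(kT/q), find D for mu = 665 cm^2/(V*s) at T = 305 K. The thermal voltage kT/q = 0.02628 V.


Step 1: D = mu * (kT/q)
Step 2: D = 665 * 0.02628
Step 3: D = 17.48 cm^2/s

17.48


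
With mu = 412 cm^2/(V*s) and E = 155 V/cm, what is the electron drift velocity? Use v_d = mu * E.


Step 1: v_d = mu * E
Step 2: v_d = 412 * 155 = 63860
Step 3: v_d = 6.39e+04 cm/s

6.39e+04


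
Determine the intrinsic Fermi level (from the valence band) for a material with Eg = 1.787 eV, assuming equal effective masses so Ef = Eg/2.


Step 1: For an intrinsic semiconductor, the Fermi level sits at midgap.
Step 2: Ef = Eg / 2 = 1.787 / 2 = 0.8935 eV

0.8935
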